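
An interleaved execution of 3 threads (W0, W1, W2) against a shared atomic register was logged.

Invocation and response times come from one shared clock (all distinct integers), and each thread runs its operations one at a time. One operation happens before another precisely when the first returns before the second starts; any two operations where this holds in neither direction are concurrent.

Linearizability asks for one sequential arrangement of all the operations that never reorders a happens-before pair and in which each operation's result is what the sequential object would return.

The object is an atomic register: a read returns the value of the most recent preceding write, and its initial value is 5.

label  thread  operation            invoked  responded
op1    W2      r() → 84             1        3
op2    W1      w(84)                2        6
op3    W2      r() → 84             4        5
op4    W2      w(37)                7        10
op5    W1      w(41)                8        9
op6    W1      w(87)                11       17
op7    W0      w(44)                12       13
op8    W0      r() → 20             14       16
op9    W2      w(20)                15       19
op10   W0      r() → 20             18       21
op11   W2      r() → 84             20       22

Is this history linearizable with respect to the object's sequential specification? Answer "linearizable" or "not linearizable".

not linearizable

already the first 22 events (up to op11's response at time 22) admit no linearization; the first 21 still do
no legal order exists: 114 real-time-consistent candidates over 11 completed atomic register operations, all rejected
e.g. op1, op2, op3, op4, op5, op6, op7, op8, op9, op10, op11: illegal at step 1, since op1 r() → 84 cannot apply there
e.g. op1, op2, op3, op4, op5, op6, op7, op8, op9, op11, op10: illegal at step 1, since op1 r() → 84 cannot apply there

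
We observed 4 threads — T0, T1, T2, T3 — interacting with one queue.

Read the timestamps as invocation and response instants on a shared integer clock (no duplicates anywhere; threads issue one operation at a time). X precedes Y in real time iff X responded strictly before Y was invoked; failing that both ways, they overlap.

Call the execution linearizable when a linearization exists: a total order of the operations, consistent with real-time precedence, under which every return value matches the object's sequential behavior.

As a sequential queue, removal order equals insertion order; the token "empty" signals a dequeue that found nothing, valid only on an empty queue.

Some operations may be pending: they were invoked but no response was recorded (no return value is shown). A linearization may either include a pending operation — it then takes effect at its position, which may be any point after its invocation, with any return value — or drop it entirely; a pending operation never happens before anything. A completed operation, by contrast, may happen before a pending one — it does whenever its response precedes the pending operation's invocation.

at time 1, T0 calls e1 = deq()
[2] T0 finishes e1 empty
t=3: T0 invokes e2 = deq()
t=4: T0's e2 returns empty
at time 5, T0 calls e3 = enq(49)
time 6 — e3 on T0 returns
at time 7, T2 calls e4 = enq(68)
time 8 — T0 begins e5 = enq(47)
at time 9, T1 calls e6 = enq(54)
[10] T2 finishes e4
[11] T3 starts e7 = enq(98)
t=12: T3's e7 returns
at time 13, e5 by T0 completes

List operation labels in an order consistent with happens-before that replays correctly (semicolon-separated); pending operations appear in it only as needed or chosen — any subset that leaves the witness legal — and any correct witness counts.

1. e1 deq() → empty, leaving queue <>
2. e2 deq() → empty, leaving queue <>
3. e3 enq(49), leaving queue <49>
4. e4 enq(68), leaving queue <49,68>
5. e5 enq(47), leaving queue <49,68,47>
6. e6 enq(54) (pending, included), leaving queue <49,68,47,54>
7. e7 enq(98), leaving queue <49,68,47,54,98>

e1; e2; e3; e4; e5; e6; e7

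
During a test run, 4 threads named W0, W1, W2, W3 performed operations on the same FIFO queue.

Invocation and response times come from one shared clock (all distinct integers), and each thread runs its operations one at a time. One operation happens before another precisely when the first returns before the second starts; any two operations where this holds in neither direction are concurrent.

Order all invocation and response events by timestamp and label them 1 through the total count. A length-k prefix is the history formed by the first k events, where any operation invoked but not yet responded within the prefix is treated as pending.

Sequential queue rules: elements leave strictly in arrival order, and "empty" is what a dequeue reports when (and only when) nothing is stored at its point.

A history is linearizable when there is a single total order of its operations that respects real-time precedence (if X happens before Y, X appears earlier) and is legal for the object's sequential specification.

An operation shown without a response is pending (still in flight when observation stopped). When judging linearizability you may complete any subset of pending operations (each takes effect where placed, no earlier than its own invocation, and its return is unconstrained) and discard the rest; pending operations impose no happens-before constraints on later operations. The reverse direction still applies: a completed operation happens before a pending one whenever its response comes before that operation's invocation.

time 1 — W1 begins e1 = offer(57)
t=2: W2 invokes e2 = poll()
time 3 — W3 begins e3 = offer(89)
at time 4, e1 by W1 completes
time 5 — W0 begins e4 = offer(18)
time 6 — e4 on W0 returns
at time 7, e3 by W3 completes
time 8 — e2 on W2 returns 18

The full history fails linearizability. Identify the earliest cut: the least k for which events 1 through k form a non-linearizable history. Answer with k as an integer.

events 1..7 are linearizable; a witness order is e1, e2, e3, e4:
after step 1 (e1 offer(57)): queue <57>
after step 2 (e2 poll() (pending, included)): queue <>
after step 3 (e3 offer(89)): queue <89>
after step 4 (e4 offer(18)): queue <89,18>
with event 8 included (e2 responding at time 8), all real-time-consistent orders fail
sample order e1, e2, e3, e4 stalls at step 2 — e2 poll() → 18 has no legal effect
sample order e1, e2, e4, e3 stalls at step 2 — e2 poll() → 18 has no legal effect

8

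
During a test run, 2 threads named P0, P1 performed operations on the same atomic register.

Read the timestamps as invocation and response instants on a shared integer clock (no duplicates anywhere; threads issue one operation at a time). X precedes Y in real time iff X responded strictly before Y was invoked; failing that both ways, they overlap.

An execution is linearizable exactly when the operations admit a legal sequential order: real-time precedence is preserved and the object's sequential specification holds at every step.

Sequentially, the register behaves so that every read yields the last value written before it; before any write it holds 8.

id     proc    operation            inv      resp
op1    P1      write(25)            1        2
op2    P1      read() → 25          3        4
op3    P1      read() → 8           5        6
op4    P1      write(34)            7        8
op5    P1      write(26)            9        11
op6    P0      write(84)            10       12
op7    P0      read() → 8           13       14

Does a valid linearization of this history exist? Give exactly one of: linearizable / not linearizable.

cut after 5 events: linearizable; cut after 6 events (op3 responds, time 6): not linearizable
exactly one order of the 3 completed ops respects real time; the atomic register replay fails
e.g. op1, op2, op3: illegal at step 3, since op3 read() → 8 cannot apply there

not linearizable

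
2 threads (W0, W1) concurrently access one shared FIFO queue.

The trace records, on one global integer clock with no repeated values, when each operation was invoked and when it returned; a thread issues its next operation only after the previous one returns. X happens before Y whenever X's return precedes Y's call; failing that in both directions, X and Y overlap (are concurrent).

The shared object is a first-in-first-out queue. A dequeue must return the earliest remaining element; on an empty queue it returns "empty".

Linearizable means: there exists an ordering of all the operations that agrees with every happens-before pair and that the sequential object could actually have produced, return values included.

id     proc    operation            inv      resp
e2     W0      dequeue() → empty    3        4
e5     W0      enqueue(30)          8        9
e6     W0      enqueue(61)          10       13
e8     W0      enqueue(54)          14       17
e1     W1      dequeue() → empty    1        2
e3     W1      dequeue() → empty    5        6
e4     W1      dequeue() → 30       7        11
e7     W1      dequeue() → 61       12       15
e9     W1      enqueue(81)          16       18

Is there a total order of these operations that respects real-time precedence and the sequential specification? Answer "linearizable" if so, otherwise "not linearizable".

linearizable

one valid linearization: e1, e2, e3, e5, e4, e6, e7, e8, e9
step 1: e1 dequeue() → empty — queue <>
step 2: e2 dequeue() → empty — queue <>
step 3: e3 dequeue() → empty — queue <>
step 4: e5 enqueue(30) — queue <30>
step 5: e4 dequeue() → 30 — queue <>
step 6: e6 enqueue(61) — queue <61>
step 7: e7 dequeue() → 61 — queue <>
step 8: e8 enqueue(54) — queue <54>
step 9: e9 enqueue(81) — queue <54,81>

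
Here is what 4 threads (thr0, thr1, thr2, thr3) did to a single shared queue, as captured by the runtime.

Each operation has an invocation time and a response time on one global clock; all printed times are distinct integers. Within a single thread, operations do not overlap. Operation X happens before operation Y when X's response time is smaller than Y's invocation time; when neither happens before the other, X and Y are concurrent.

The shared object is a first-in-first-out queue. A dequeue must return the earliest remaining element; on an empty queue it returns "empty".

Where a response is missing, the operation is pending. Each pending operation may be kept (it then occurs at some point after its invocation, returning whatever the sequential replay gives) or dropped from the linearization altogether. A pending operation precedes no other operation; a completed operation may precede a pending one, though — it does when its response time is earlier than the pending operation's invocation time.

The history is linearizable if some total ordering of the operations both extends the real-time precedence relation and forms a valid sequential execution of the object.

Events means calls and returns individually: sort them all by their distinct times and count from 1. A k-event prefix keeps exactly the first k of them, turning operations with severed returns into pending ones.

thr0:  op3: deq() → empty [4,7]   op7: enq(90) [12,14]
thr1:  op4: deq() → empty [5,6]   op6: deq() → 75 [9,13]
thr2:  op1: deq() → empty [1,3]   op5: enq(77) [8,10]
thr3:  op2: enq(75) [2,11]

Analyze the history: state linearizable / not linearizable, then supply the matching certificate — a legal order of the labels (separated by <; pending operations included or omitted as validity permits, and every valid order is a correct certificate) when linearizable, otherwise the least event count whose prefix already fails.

after step 1 (op1 deq() → empty): queue <>
after step 2 (op3 deq() → empty): queue <>
after step 3 (op4 deq() → empty): queue <>
after step 4 (op2 enq(75)): queue <75>
after step 5 (op5 enq(77)): queue <75,77>
after step 6 (op6 deq() → 75): queue <77>
after step 7 (op7 enq(90)): queue <77,90>

linearizable — witness: op1 < op3 < op4 < op2 < op5 < op6 < op7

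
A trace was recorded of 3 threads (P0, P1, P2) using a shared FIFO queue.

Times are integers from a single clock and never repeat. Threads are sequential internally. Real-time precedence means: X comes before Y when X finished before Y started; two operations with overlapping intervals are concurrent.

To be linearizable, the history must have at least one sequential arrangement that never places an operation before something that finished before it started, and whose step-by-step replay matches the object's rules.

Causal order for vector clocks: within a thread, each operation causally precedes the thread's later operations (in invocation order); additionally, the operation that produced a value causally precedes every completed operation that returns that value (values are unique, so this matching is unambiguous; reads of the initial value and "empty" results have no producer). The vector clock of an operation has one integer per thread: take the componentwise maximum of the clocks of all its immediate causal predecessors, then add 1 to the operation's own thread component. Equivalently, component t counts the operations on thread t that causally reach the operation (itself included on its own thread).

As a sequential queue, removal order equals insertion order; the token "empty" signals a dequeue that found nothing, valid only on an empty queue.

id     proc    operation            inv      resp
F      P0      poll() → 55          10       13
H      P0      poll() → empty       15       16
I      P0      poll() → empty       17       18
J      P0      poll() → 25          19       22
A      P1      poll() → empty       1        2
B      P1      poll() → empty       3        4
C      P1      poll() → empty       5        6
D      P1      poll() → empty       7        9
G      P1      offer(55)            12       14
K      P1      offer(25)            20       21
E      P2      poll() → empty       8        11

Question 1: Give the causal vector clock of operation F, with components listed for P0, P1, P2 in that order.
no predecessors for E (invoked 8): P2 increments from zero → (0, 0, 1)
no predecessors for A (invoked 1): P1 increments from zero → (0, 1, 0)
invoked at 3, B merges VC(A)=(0, 1, 0) and bumps P1's slot → (0, 2, 0)
invoked at 5, C merges VC(B)=(0, 2, 0) and bumps P1's slot → (0, 3, 0)
invoked at 7, D merges VC(C)=(0, 3, 0) and bumps P1's slot → (0, 4, 0)
invoked at 12, G merges VC(D)=(0, 4, 0) and bumps P1's slot → (0, 5, 0)
invoked at 20, K merges VC(G)=(0, 5, 0) and bumps P1's slot → (0, 6, 0)
invoked at 10, F merges VC(G)=(0, 5, 0) and bumps P0's slot → (1, 5, 0)
invoked at 15, H merges VC(F)=(1, 5, 0) and bumps P0's slot → (2, 5, 0)
invoked at 17, I merges VC(H)=(2, 5, 0) and bumps P0's slot → (3, 5, 0)
invoked at 19, J merges VC(I)=(3, 5, 0), VC(K)=(0, 6, 0) and bumps P0's slot → (4, 6, 0)
target: VC(F) = (1, 5, 0)

(1, 5, 0)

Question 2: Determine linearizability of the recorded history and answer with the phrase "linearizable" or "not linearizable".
one valid linearization: A, B, C, D, E, G, F, H, I, K, J
after step 1 (A poll() → empty): queue <>
after step 2 (B poll() → empty): queue <>
after step 3 (C poll() → empty): queue <>
after step 4 (D poll() → empty): queue <>
after step 5 (E poll() → empty): queue <>
after step 6 (G offer(55)): queue <55>
after step 7 (F poll() → 55): queue <>
after step 8 (H poll() → empty): queue <>
after step 9 (I poll() → empty): queue <>
after step 10 (K offer(25)): queue <25>
after step 11 (J poll() → 25): queue <>

linearizable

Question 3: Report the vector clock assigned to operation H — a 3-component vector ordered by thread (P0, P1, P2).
root op E, invoked 8: fresh clock plus P2's own tick → (0, 0, 1)
root op A, invoked 1: fresh clock plus P1's own tick → (0, 1, 0)
B, invoked 3, takes VC(A)=(0, 1, 0) under max, adds 1 for P1 → (0, 2, 0)
C, invoked 5, takes VC(B)=(0, 2, 0) under max, adds 1 for P1 → (0, 3, 0)
D, invoked 7, takes VC(C)=(0, 3, 0) under max, adds 1 for P1 → (0, 4, 0)
G, invoked 12, takes VC(D)=(0, 4, 0) under max, adds 1 for P1 → (0, 5, 0)
K, invoked 20, takes VC(G)=(0, 5, 0) under max, adds 1 for P1 → (0, 6, 0)
F, invoked 10, takes VC(G)=(0, 5, 0) under max, adds 1 for P0 → (1, 5, 0)
H, invoked 15, takes VC(F)=(1, 5, 0) under max, adds 1 for P0 → (2, 5, 0)
I, invoked 17, takes VC(H)=(2, 5, 0) under max, adds 1 for P0 → (3, 5, 0)
J, invoked 19, takes VC(I)=(3, 5, 0), VC(K)=(0, 6, 0) under max, adds 1 for P0 → (4, 6, 0)
target: VC(H) = (2, 5, 0)

(2, 5, 0)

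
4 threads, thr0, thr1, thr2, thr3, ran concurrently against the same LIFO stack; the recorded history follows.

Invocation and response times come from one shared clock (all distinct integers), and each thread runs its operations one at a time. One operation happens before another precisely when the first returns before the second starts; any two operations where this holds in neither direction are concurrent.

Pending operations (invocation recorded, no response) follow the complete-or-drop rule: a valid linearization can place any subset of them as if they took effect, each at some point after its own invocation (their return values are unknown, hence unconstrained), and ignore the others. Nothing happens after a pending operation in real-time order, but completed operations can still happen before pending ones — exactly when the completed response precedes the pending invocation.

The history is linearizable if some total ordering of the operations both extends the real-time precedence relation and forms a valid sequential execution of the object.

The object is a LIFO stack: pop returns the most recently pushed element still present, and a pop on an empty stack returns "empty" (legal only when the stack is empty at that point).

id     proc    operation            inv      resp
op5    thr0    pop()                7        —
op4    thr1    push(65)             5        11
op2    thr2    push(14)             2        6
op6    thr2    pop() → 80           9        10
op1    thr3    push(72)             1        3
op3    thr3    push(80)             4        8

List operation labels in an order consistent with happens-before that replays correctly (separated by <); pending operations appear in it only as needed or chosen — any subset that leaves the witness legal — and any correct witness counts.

op1 < op2 < op3 < op4 < op5 < op6

after step 1 (op1 push(72)): stack <72>
after step 2 (op2 push(14)): stack <72,14>
after step 3 (op3 push(80)): stack <72,14,80>
after step 4 (op4 push(65)): stack <72,14,80,65>
after step 5 (op5 pop() (pending, included)): stack <72,14,80>
after step 6 (op6 pop() → 80): stack <72,14>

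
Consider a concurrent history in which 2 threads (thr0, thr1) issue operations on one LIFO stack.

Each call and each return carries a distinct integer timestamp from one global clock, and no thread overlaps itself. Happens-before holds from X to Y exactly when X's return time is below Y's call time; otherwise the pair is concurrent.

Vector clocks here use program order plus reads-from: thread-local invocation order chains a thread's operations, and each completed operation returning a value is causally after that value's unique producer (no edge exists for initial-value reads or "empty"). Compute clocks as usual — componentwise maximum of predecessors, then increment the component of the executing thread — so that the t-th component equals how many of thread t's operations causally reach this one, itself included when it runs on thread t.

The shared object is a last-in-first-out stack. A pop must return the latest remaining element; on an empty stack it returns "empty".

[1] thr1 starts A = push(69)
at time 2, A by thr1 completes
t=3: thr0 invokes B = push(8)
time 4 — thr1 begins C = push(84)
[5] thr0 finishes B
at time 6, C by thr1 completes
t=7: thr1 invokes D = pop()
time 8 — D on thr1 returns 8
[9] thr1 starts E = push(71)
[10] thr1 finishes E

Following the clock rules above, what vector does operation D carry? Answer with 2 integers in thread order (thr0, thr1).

A, invoked 1, has no incoming edges; only thr1's bump applies → (0, 1)
B, invoked 3, has no incoming edges; only thr0's bump applies → (1, 0)
VC(C, invoked at 4): max of VC(A)=(0, 1), then +1 on thread thr1 → (0, 2)
VC(D, invoked at 7): max of VC(B)=(1, 0), VC(C)=(0, 2), then +1 on thread thr1 → (1, 3)
VC(E, invoked at 9): max of VC(D)=(1, 3), then +1 on thread thr1 → (1, 4)
target: VC(D) = (1, 3)

(1, 3)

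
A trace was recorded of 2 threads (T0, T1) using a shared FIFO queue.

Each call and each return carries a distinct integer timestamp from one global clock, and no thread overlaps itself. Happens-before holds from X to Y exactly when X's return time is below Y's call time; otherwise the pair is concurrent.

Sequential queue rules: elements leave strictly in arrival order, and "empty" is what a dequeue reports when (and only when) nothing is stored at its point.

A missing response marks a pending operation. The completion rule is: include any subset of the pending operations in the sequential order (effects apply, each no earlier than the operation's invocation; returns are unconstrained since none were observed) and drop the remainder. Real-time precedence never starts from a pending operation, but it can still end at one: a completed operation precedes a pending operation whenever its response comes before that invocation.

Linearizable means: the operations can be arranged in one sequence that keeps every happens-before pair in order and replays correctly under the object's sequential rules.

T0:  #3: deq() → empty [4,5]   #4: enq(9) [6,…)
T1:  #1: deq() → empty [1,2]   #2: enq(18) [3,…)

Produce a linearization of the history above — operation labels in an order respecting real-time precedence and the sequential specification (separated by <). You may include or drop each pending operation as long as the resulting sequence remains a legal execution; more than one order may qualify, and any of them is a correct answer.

step 1: #1 deq() → empty — queue <>
step 2: #3 deq() → empty — queue <>

#1 < #3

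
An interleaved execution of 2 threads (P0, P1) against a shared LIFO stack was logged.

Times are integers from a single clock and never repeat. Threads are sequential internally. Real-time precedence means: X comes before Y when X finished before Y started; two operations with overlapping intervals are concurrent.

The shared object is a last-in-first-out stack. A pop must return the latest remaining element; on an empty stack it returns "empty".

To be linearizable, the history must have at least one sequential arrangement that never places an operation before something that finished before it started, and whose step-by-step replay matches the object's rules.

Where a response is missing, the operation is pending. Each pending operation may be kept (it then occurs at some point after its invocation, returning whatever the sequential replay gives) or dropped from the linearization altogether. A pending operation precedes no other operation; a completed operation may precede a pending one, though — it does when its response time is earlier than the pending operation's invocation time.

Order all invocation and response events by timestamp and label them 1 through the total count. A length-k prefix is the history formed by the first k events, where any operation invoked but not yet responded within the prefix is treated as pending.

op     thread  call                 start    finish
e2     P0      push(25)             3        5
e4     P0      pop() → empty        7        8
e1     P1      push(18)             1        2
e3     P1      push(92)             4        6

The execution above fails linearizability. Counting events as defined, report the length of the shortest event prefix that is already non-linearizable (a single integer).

one valid order for events 1..7 is e1, e2, e3:
step 1: e1 push(18) — stack <18>
step 2: e2 push(25) — stack <18,25>
step 3: e3 push(92) — stack <18,25,92>
event 8 — e4's response, time 8 — after it, nothing linearizes
take e1, e2, e3, e4: step 4 already fails, because e4 pop() → empty cannot occur there
take e1, e3, e2, e4: step 4 already fails, because e4 pop() → empty cannot occur there

8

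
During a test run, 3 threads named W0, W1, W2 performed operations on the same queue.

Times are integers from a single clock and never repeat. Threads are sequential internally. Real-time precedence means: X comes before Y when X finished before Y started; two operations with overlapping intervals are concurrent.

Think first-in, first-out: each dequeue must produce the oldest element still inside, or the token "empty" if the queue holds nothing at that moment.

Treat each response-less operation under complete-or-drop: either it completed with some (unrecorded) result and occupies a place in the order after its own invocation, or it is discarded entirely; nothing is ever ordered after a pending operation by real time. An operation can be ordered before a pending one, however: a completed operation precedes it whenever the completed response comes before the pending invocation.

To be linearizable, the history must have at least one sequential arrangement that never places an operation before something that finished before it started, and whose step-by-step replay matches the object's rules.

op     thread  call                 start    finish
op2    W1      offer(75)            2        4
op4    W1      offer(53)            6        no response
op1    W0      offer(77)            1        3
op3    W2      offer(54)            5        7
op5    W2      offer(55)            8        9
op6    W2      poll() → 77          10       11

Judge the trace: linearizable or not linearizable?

linearizable

one valid linearization: op1, op2, op3, op4, op5, op6
1. op1 offer(77), leaving queue <77>
2. op2 offer(75), leaving queue <77,75>
3. op3 offer(54), leaving queue <77,75,54>
4. op4 offer(53) (pending, included), leaving queue <77,75,54,53>
5. op5 offer(55), leaving queue <77,75,54,53,55>
6. op6 poll() → 77, leaving queue <75,54,53,55>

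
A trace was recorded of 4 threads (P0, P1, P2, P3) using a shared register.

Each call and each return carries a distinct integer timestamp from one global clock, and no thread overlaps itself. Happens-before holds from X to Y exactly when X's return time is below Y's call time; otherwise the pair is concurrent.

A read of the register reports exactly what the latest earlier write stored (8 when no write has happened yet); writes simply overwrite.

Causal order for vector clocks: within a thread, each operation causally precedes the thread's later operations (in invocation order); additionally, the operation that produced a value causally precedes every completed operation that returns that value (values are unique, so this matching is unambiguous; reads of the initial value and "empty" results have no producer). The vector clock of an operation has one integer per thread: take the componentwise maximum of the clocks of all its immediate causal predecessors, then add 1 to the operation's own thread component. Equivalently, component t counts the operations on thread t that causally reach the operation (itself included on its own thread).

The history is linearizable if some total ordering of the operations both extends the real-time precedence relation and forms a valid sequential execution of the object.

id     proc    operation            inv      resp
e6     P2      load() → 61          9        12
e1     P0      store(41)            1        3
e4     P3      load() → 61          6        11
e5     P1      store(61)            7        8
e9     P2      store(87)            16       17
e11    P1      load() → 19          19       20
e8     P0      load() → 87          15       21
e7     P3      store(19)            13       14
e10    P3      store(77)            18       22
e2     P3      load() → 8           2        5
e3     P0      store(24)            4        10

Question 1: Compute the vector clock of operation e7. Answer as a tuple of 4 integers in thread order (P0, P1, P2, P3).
(0, 1, 0, 3)

invoked at 2, e2 has no predecessors; its own P3 bump gives (0, 0, 0, 1)
invoked at 7, e5 has no predecessors; its own P1 bump gives (0, 1, 0, 0)
invoked at 1, e1 has no predecessors; its own P0 bump gives (1, 0, 0, 0)
e6 (invocation 9): componentwise max over VC(e5)=(0, 1, 0, 0), +1 at P2, giving (0, 1, 1, 0)
e3 (invocation 4): componentwise max over VC(e1)=(1, 0, 0, 0), +1 at P0, giving (2, 0, 0, 0)
e4 (invocation 6): componentwise max over VC(e2)=(0, 0, 0, 1), VC(e5)=(0, 1, 0, 0), +1 at P3, giving (0, 1, 0, 2)
e9 (invocation 16): componentwise max over VC(e6)=(0, 1, 1, 0), +1 at P2, giving (0, 1, 2, 0)
e7 (invocation 13): componentwise max over VC(e4)=(0, 1, 0, 2), +1 at P3, giving (0, 1, 0, 3)
e10 (invocation 18): componentwise max over VC(e7)=(0, 1, 0, 3), +1 at P3, giving (0, 1, 0, 4)
e11 (invocation 19): componentwise max over VC(e5)=(0, 1, 0, 0), VC(e7)=(0, 1, 0, 3), +1 at P1, giving (0, 2, 0, 3)
e8 (invocation 15): componentwise max over VC(e3)=(2, 0, 0, 0), VC(e9)=(0, 1, 2, 0), +1 at P0, giving (3, 1, 2, 0)
target: VC(e7) = (0, 1, 0, 3)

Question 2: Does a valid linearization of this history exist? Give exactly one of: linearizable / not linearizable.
not linearizable

the violation lands at event 20, e11's response at time 20: events 1..19 linearize, events 1..20 do not
checked exhaustively: 27 real-time-consistent orders of 9 completed operations, zero legal register replays
no completion choice of the 2 pending operations (e8, e10) rescues it — every subset was tried
one such order, e1, e2, e3, e4, e5, e6, e7, e9, e11 (pending dropped), breaks at step 2 where e2 load() → 8 is illegal
one such order, e1, e2, e3, e5, e4, e6, e7, e9, e11 (pending dropped), breaks at step 2 where e2 load() → 8 is illegal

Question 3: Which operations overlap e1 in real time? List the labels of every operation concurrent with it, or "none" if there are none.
e2

overlap test against e1 [1,3]: concurrent iff the interval meets 1..3
e2 [2,5]: concurrent
e3 [4,10]: after
e4 [6,11]: after
e5 [7,8]: after
e6 [9,12]: after
e7 [13,14]: after
e8 [15,21]: after
e9 [16,17]: after
e10 [18,22]: after
e11 [19,20]: after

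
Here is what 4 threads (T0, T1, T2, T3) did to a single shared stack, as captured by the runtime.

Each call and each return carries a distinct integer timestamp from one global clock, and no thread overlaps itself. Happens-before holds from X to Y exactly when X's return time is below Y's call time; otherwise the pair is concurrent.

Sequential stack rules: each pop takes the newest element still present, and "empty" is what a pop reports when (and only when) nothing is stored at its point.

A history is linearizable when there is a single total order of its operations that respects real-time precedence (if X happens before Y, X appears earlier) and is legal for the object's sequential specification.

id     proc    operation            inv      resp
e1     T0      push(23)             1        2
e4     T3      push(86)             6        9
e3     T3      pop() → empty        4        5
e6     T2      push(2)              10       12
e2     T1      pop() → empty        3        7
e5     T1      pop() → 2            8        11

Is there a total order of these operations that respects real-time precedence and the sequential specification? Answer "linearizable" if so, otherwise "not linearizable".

not linearizable

events 1..6 are fine; event 7 — the response of e2 at time 7 — makes the prefix non-linearizable
no legal order exists: 2 real-time-consistent candidates over 3 completed stack operations, all rejected
completion choices over the 1 pending operation (e4) were checked; none helps
e.g. e1, e2, e3 (pending dropped): illegal at step 2, since e2 pop() → empty cannot apply there
e.g. e1, e3, e2 (pending dropped): illegal at step 2, since e3 pop() → empty cannot apply there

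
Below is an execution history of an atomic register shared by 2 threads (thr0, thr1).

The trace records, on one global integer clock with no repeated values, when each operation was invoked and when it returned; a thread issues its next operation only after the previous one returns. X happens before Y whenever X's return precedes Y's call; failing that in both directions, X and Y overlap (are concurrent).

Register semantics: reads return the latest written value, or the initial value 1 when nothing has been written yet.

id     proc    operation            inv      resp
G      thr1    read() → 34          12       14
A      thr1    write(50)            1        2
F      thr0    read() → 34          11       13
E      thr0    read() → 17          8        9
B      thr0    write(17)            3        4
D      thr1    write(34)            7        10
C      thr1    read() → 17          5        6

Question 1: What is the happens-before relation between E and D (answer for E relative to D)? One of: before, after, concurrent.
Answer: concurrent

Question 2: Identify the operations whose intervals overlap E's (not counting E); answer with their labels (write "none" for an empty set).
Answer: D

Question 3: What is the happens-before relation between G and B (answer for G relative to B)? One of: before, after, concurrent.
Answer: after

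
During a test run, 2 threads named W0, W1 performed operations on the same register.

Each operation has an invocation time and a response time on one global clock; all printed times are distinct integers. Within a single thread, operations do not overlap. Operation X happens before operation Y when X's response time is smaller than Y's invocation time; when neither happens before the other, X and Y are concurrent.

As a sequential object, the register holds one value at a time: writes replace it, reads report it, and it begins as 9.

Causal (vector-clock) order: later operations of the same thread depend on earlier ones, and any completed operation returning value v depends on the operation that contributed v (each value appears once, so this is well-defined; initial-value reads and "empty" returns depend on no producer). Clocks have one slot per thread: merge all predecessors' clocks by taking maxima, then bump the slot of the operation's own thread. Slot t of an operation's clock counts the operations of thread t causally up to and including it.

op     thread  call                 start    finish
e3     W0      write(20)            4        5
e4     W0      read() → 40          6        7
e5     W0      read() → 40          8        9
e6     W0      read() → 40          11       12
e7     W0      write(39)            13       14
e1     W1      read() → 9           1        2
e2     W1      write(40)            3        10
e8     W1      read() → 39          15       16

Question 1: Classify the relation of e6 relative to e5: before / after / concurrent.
Answer: after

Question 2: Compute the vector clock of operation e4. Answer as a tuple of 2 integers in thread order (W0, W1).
Answer: (2, 2)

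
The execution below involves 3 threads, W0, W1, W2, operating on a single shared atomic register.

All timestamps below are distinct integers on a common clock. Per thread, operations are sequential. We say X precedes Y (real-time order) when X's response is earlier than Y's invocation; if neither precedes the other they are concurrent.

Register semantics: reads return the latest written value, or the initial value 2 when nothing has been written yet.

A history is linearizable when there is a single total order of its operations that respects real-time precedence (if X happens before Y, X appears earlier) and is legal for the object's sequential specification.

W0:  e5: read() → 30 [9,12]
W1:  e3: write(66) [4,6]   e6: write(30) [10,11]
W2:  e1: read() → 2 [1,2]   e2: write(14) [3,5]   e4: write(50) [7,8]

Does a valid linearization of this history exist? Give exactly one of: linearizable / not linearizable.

linearizable

a witness: e1, e2, e3, e4, e6, e5
step 1: e1 read() → 2 — value 2
step 2: e2 write(14) — value 14
step 3: e3 write(66) — value 66
step 4: e4 write(50) — value 50
step 5: e6 write(30) — value 30
step 6: e5 read() → 30 — value 30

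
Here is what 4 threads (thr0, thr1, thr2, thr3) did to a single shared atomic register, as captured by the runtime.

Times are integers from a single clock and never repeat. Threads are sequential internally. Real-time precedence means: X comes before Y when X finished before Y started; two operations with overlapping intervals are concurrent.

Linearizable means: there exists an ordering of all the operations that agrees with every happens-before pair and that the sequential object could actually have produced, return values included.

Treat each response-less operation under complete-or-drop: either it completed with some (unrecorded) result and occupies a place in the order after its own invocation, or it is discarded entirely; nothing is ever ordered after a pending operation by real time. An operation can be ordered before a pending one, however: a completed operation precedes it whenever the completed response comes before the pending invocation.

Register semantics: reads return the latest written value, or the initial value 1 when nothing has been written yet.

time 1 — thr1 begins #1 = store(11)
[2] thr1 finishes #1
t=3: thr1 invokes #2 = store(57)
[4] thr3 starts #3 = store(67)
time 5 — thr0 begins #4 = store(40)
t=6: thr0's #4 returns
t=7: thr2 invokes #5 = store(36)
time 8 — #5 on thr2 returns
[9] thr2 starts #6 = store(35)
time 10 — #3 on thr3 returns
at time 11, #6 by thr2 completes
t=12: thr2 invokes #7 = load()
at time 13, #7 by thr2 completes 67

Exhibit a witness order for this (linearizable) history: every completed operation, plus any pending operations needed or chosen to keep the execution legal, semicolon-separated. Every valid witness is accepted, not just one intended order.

step 1: #1 store(11) — value 11
step 2: #2 store(57) (pending, included) — value 57
step 3: #4 store(40) — value 40
step 4: #5 store(36) — value 36
step 5: #6 store(35) — value 35
step 6: #3 store(67) — value 67
step 7: #7 load() → 67 — value 67

#1; #2; #4; #5; #6; #3; #7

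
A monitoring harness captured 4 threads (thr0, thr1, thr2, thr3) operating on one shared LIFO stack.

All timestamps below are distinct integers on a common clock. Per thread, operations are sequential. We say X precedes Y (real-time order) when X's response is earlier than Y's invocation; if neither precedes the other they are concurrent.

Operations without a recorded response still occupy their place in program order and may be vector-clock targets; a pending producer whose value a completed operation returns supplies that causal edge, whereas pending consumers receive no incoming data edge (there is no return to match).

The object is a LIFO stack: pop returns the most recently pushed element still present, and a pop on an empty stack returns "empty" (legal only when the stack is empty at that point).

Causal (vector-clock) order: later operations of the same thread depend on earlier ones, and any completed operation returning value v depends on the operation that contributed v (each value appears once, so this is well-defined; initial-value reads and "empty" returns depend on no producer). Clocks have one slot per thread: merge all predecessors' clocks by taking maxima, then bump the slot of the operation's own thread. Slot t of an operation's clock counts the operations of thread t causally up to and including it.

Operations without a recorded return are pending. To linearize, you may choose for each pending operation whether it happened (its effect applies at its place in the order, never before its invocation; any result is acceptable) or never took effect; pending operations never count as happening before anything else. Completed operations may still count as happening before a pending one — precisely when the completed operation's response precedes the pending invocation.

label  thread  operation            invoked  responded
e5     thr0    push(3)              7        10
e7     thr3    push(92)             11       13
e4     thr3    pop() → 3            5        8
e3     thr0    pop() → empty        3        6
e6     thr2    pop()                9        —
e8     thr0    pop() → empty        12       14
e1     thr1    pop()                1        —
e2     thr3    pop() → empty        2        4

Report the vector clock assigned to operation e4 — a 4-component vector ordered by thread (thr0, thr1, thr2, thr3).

(2, 0, 0, 2)

VC(e2, invoked at 2): no causal predecessors; +1 on thr3 → (0, 0, 0, 1)
VC(e6, invoked at 9): no causal predecessors; +1 on thr2 → (0, 0, 1, 0)
VC(e1, invoked at 1): no causal predecessors; +1 on thr1 → (0, 1, 0, 0)
VC(e3, invoked at 3): no causal predecessors; +1 on thr0 → (1, 0, 0, 0)
e5 (invocation 7): componentwise max over VC(e3)=(1, 0, 0, 0), +1 at thr0, giving (2, 0, 0, 0)
e8 (invocation 12): componentwise max over VC(e5)=(2, 0, 0, 0), +1 at thr0, giving (3, 0, 0, 0)
e4 (invocation 5): componentwise max over VC(e2)=(0, 0, 0, 1), VC(e5)=(2, 0, 0, 0), +1 at thr3, giving (2, 0, 0, 2)
e7 (invocation 11): componentwise max over VC(e4)=(2, 0, 0, 2), +1 at thr3, giving (2, 0, 0, 3)
target: VC(e4) = (2, 0, 0, 2)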